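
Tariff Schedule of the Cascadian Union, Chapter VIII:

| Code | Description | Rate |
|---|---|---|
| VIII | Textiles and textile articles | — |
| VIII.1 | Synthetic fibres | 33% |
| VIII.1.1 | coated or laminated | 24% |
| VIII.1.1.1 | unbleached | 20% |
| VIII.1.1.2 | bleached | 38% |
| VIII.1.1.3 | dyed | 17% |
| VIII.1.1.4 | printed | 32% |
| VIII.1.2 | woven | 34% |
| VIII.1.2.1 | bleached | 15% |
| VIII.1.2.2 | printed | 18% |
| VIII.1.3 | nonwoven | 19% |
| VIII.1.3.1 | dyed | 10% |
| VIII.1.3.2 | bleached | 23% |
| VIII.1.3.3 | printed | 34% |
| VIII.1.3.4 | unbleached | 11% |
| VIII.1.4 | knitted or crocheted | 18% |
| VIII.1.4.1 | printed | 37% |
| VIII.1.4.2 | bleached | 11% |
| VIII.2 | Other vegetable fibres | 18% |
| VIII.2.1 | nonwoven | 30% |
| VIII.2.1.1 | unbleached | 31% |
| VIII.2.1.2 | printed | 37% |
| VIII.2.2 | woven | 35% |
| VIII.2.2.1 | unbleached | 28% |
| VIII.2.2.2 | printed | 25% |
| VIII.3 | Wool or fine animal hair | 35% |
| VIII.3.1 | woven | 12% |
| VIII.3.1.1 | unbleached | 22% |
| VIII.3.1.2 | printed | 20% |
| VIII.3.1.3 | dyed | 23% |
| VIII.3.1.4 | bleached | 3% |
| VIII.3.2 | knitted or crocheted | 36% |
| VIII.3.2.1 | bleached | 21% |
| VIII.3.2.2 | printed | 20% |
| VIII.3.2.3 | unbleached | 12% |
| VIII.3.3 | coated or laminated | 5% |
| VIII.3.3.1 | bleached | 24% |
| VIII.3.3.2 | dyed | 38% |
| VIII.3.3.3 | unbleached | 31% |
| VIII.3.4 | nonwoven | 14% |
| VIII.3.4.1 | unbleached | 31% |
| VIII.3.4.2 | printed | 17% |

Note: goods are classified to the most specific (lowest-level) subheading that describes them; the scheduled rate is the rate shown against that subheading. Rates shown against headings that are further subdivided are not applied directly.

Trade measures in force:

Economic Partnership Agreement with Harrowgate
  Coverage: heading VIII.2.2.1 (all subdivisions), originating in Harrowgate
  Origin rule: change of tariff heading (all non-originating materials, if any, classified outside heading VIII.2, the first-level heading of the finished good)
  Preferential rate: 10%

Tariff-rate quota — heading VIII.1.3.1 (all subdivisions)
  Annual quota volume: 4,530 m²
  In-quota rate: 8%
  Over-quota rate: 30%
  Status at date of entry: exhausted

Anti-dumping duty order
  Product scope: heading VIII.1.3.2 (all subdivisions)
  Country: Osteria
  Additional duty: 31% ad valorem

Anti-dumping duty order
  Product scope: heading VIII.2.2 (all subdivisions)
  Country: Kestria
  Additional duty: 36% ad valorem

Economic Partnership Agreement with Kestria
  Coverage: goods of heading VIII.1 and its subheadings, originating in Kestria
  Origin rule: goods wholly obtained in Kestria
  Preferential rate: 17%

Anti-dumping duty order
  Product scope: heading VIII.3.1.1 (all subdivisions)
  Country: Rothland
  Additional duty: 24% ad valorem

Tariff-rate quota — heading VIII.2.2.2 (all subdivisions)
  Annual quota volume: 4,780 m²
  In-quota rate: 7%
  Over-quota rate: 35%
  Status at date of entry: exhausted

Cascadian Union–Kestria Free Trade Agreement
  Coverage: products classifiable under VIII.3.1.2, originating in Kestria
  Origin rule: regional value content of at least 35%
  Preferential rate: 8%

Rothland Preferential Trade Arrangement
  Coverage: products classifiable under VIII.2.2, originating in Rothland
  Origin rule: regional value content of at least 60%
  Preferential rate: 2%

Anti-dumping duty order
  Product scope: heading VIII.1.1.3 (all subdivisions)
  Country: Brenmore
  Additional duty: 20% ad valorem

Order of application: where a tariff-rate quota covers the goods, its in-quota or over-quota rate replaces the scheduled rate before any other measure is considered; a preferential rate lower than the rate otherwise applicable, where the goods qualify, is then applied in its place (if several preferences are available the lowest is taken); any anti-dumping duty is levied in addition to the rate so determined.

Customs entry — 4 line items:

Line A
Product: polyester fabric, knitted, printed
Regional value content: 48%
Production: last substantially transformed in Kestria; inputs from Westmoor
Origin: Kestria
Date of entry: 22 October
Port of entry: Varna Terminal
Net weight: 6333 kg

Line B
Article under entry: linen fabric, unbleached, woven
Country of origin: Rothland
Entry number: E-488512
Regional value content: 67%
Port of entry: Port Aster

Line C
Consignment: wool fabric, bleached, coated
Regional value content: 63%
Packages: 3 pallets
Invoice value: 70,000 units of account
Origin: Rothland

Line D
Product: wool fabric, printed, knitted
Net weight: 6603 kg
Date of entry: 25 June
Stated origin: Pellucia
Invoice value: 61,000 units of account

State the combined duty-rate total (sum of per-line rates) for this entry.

Line A: polyester → VIII.1; knitted → VIII.1.4; printed → VIII.1.4.1. Scheduled 37%. Kestria agreement on VIII.1: not wholly obtained; Kestria agreement on VIII.3.1.2: VIII.1.4.1 not covered. → 37%.
Line B: linen → VIII.2; woven → VIII.2.2; unbleached → VIII.2.2.1. Scheduled 28%. Rothland agreement on VIII.2.2: RVC ≥ 60% → 2% available; preferential 2%. → 2%.
Line C: wool → VIII.3; coated → VIII.3.3; bleached → VIII.3.3.1. Scheduled 24%. Rothland agreement on VIII.2.2: VIII.3.3.1 not covered. → 24%.
Line D: wool → VIII.3; knitted → VIII.3.2; printed → VIII.3.2.2. Scheduled 20%. No special measure applies. → 20%.
Sum: 37% + 2% + 24% + 20% = 83%.

83%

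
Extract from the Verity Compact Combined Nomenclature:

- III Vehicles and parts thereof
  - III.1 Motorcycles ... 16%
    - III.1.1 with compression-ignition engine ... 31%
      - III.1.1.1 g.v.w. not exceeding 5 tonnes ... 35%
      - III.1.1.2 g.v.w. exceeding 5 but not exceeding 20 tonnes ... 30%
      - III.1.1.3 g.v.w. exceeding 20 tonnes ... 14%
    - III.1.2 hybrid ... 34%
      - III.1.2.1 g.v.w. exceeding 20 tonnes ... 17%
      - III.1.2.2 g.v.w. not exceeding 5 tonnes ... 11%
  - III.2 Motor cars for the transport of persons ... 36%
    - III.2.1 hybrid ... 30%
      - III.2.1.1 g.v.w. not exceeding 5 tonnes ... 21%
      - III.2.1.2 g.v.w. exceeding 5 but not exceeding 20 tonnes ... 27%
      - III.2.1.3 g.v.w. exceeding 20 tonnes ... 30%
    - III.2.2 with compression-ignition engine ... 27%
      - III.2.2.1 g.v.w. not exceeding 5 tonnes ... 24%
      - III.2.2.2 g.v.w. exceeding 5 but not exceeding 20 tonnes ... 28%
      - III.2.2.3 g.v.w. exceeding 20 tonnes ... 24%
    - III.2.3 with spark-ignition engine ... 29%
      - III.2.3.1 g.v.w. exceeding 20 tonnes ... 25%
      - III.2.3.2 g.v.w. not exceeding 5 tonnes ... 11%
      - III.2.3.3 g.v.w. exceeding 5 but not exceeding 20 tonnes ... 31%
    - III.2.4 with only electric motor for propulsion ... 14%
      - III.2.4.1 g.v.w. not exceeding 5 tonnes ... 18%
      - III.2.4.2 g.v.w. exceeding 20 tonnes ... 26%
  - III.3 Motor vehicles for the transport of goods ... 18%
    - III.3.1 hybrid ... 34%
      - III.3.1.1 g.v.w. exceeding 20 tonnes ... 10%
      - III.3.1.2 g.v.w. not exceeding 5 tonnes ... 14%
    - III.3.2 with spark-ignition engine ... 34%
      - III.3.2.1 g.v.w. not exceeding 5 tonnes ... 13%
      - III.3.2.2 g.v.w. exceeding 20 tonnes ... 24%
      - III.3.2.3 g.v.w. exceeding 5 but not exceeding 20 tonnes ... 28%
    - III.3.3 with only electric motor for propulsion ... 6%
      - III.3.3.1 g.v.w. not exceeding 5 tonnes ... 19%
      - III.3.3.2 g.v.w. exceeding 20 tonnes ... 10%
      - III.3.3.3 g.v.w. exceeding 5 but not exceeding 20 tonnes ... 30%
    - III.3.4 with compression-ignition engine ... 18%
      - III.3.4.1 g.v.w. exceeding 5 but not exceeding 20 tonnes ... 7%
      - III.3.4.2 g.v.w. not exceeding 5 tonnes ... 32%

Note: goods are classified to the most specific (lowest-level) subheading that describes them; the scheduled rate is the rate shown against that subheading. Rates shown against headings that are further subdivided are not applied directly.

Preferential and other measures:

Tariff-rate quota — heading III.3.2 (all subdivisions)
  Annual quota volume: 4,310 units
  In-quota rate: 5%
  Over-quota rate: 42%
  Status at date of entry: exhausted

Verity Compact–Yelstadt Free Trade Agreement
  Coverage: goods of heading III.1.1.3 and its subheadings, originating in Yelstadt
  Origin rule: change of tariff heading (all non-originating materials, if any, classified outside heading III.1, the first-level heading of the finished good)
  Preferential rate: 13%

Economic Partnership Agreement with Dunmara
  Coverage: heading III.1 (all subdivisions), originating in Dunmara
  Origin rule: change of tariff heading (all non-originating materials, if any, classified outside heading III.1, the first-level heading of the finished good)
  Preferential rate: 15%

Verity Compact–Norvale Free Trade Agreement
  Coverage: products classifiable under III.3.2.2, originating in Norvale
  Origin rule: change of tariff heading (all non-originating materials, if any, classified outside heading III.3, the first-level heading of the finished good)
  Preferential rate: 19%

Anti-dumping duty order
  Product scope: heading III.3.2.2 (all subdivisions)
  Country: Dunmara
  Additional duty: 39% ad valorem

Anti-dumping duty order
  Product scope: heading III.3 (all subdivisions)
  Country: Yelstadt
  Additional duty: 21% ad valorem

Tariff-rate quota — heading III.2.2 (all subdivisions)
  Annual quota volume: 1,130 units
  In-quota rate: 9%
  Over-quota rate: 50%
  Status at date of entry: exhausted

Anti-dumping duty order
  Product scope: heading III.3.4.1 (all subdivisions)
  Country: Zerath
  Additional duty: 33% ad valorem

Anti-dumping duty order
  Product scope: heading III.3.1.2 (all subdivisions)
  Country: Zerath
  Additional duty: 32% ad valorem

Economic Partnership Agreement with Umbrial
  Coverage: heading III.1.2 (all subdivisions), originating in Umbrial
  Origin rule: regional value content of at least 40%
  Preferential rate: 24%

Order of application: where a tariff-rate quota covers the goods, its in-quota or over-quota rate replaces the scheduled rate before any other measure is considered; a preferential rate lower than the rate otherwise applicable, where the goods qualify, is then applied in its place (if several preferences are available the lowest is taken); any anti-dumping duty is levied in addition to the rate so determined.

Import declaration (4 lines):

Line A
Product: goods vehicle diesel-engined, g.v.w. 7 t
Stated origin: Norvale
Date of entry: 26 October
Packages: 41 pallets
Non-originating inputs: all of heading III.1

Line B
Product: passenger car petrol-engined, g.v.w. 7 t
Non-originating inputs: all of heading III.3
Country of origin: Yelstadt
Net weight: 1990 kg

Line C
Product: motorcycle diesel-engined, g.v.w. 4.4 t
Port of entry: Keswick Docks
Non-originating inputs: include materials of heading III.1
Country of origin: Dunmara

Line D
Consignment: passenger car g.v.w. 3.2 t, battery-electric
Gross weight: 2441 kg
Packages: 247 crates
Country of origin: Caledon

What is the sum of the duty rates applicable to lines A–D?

91%

Line A: goods vehicle → III.3; diesel-engined → III.3.4; g.v.w. 7 t → III.3.4.1. Scheduled 7%. Norvale agreement on III.3.2.2: III.3.4.1 not covered. → 7%.
Line B: passenger car → III.2; petrol-engined → III.2.3; g.v.w. 7 t → III.2.3.3. Scheduled 31%. Yelstadt agreement on III.1.1.3: III.2.3.3 not covered. → 31%.
Line C: motorcycle → III.1; diesel-engined → III.1.1; g.v.w. 4.4 t → III.1.1.1. Scheduled 35%. Dunmara agreement on III.1: CTH not met. → 35%.
Line D: passenger car → III.2; battery-electric → III.2.4; g.v.w. 3.2 t → III.2.4.1. Scheduled 18%. No special measure applies. → 18%.
Sum: 7% + 31% + 35% + 18% = 91%.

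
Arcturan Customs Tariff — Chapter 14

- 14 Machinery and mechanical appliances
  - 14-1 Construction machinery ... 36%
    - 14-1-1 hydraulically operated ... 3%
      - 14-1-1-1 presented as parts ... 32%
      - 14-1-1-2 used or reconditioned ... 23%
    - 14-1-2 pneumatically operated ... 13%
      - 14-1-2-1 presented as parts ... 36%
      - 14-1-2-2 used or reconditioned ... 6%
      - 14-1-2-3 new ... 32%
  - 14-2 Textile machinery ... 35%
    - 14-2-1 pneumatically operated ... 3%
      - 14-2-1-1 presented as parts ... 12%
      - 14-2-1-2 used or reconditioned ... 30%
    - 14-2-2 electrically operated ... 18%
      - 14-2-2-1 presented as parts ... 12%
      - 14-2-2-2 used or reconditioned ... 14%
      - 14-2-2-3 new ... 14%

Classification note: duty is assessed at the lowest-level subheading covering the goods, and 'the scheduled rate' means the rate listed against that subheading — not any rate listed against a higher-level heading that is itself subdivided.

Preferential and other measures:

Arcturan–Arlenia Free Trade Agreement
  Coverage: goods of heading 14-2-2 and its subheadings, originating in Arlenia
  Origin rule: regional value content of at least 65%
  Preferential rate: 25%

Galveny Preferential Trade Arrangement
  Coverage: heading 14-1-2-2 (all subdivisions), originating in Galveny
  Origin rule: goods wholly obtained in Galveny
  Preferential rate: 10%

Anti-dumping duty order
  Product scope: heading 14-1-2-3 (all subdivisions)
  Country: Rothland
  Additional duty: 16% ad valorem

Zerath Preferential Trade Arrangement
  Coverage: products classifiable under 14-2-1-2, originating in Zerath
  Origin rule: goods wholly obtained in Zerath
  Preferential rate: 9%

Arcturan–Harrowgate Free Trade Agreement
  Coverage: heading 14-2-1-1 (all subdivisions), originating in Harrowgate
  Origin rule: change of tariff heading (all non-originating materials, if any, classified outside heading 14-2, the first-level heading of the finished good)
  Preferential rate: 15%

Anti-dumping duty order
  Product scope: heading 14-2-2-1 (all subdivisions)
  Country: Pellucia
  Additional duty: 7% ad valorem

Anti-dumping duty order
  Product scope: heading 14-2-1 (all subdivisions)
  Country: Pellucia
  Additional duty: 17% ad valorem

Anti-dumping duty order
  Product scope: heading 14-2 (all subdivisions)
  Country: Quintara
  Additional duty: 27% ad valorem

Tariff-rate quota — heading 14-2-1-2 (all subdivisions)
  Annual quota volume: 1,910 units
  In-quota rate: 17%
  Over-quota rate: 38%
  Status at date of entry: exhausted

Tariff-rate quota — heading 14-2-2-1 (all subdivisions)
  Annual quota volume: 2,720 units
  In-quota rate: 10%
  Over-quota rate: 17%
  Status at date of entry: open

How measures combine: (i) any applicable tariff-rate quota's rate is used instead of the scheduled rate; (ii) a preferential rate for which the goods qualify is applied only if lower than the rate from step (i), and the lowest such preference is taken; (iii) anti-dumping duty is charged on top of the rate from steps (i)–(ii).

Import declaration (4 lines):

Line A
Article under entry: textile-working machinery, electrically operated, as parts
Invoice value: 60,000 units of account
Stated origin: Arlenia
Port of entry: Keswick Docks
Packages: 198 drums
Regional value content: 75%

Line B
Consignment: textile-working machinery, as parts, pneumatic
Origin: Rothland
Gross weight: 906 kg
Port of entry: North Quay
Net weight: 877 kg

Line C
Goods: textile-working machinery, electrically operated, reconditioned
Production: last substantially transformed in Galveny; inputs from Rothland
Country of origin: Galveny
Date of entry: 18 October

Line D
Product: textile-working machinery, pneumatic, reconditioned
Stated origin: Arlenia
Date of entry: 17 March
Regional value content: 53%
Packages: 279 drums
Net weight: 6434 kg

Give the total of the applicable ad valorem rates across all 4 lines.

74%

Line A: textile-working → 14-2; electrically operated → 14-2-2; as parts → 14-2-2-1. Scheduled 12%. quota on 14-2-2-1 open → in-quota 10%; Arlenia agreement on 14-2-2: RVC ≥ 65% → 25% available; preference 25% not lower than 10% → no reduction. → 10%.
Line B: textile-working → 14-2; pneumatic → 14-2-1; as parts → 14-2-1-1. Scheduled 12%. No special measure applies. → 12%.
Line C: textile-working → 14-2; electrically operated → 14-2-2; reconditioned → 14-2-2-2. Scheduled 14%. Galveny agreement on 14-1-2-2: 14-2-2-2 not covered. → 14%.
Line D: textile-working → 14-2; pneumatic → 14-2-1; reconditioned → 14-2-1-2. Scheduled 30%. quota on 14-2-1-2 exhausted → over-quota 38%; Arlenia agreement on 14-2-2: 14-2-1-2 not covered. → 38%.
Sum: 10% + 12% + 14% + 38% = 74%.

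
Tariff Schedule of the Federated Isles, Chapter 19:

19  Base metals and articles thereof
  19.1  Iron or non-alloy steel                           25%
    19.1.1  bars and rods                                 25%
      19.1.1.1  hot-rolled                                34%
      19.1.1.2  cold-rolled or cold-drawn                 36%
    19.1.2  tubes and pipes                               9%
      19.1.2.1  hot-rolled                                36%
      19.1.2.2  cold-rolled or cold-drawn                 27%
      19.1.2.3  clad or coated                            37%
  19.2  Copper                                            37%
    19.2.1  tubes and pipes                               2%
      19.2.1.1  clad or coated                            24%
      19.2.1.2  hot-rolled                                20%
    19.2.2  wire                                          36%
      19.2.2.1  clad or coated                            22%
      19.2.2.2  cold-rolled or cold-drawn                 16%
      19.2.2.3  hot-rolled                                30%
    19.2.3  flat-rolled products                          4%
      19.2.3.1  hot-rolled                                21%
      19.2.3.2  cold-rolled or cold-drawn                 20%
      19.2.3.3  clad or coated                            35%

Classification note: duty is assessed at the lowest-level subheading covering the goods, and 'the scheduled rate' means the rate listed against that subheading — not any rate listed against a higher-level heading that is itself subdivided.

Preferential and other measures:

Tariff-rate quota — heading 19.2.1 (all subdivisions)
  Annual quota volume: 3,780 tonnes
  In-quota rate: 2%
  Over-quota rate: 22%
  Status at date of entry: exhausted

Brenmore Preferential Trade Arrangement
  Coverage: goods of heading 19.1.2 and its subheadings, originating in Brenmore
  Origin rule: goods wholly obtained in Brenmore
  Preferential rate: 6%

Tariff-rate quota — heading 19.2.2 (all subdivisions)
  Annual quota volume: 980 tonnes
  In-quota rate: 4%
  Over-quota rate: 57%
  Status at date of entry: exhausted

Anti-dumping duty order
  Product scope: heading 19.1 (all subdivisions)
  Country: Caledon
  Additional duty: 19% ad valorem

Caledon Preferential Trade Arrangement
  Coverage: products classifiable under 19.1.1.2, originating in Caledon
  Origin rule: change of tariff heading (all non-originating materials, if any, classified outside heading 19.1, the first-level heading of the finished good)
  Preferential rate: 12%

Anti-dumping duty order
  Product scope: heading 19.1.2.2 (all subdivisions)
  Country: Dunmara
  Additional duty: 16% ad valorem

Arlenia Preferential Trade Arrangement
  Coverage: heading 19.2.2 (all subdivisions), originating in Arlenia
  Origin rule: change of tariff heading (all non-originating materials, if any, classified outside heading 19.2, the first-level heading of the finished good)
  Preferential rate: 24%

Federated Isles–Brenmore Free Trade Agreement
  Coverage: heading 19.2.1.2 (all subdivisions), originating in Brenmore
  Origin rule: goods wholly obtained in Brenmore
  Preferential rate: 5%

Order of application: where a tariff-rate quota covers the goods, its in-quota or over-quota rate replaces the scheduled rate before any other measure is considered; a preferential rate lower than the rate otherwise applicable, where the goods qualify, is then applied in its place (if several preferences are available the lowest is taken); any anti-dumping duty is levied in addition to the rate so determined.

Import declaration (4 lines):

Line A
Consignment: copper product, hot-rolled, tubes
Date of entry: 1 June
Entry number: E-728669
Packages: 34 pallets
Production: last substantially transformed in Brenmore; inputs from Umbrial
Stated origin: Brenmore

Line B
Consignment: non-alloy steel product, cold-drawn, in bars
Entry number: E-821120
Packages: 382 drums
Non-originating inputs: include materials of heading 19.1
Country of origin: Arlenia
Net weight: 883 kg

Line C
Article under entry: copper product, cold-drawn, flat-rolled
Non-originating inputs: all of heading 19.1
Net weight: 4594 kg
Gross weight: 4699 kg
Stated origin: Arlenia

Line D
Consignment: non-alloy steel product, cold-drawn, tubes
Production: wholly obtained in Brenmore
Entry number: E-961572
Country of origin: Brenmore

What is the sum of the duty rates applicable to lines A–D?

Line A: copper → 19.2; tubes → 19.2.1; hot-rolled → 19.2.1.2. Scheduled 20%. quota on 19.2.1 exhausted → over-quota 22%; Brenmore agreement on 19.1.2: 19.2.1.2 not covered; Brenmore agreement on 19.2.1.2: not wholly obtained. → 22%.
Line B: non-alloy steel → 19.1; in bars → 19.1.1; cold-drawn → 19.1.1.2. Scheduled 36%. Arlenia agreement on 19.2.2: 19.1.1.2 not covered. → 36%.
Line C: copper → 19.2; flat-rolled → 19.2.3; cold-drawn → 19.2.3.2. Scheduled 20%. Arlenia agreement on 19.2.2: 19.2.3.2 not covered. → 20%.
Line D: non-alloy steel → 19.1; tubes → 19.1.2; cold-drawn → 19.1.2.2. Scheduled 27%. Brenmore agreement on 19.1.2: wholly obtained → 6% available; Brenmore agreement on 19.2.1.2: 19.1.2.2 not covered; preferential 6%. → 6%.
Sum: 22% + 36% + 20% + 6% = 84%.

84%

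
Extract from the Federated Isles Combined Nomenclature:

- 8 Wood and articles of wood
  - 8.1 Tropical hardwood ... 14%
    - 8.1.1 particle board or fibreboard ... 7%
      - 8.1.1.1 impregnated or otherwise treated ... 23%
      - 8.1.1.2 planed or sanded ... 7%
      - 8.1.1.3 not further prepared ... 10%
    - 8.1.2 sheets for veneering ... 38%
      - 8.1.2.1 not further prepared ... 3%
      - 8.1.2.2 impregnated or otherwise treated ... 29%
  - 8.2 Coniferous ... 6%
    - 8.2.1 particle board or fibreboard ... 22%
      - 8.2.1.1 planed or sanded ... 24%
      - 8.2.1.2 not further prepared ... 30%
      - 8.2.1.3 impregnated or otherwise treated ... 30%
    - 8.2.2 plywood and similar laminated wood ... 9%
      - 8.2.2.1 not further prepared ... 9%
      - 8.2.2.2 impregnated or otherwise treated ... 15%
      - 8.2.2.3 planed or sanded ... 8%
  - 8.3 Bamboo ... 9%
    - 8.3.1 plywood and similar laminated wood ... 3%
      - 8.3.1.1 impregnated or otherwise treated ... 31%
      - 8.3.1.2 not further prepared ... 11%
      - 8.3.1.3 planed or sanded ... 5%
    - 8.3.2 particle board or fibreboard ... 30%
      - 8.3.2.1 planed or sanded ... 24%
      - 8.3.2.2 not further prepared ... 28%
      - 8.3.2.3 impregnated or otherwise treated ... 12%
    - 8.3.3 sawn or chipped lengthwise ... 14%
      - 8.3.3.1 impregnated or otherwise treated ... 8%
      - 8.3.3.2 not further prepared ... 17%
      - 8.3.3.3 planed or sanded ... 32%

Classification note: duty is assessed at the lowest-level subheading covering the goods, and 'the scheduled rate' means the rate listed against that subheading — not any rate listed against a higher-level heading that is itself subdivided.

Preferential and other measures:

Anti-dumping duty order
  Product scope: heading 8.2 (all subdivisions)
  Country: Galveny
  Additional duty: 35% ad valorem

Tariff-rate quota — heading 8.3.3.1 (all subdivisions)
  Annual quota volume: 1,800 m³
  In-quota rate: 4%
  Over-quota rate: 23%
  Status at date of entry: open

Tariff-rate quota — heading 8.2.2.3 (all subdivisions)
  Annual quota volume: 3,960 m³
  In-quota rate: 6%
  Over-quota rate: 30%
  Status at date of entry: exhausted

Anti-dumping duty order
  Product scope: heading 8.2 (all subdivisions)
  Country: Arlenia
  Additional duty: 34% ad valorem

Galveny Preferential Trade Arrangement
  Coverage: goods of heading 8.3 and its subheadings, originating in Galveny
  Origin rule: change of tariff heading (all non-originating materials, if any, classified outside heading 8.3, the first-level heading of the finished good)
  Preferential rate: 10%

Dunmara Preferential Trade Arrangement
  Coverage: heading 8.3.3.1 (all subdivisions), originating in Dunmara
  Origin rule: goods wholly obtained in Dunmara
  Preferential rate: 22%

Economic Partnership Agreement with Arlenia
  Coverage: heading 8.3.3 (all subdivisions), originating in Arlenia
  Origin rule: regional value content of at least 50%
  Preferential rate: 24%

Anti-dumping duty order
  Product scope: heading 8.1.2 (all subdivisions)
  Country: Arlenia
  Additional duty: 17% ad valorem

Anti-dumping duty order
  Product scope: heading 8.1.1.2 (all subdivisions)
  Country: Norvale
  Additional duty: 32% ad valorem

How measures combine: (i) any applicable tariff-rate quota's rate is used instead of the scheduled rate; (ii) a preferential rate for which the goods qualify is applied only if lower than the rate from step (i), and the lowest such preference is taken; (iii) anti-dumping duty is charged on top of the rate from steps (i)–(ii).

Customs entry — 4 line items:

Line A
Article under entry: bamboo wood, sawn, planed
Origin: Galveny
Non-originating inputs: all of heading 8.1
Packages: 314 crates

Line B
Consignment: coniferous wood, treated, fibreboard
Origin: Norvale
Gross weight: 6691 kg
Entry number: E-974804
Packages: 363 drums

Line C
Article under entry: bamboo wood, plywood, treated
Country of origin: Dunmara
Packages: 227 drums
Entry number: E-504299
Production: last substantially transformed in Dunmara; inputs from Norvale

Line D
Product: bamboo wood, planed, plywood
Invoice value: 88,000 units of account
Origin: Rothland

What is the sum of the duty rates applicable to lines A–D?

76%

Line A: bamboo → 8.3; sawn → 8.3.3; planed → 8.3.3.3. Scheduled 32%. Galveny agreement on 8.3: CTH met → 10% available; preferential 10%. → 10%.
Line B: coniferous → 8.2; fibreboard → 8.2.1; treated → 8.2.1.3. Scheduled 30%. No special measure applies. → 30%.
Line C: bamboo → 8.3; plywood → 8.3.1; treated → 8.3.1.1. Scheduled 31%. Dunmara agreement on 8.3.3.1: 8.3.1.1 not covered. → 31%.
Line D: bamboo → 8.3; plywood → 8.3.1; planed → 8.3.1.3. Scheduled 5%. No special measure applies. → 5%.
Sum: 10% + 30% + 31% + 5% = 76%.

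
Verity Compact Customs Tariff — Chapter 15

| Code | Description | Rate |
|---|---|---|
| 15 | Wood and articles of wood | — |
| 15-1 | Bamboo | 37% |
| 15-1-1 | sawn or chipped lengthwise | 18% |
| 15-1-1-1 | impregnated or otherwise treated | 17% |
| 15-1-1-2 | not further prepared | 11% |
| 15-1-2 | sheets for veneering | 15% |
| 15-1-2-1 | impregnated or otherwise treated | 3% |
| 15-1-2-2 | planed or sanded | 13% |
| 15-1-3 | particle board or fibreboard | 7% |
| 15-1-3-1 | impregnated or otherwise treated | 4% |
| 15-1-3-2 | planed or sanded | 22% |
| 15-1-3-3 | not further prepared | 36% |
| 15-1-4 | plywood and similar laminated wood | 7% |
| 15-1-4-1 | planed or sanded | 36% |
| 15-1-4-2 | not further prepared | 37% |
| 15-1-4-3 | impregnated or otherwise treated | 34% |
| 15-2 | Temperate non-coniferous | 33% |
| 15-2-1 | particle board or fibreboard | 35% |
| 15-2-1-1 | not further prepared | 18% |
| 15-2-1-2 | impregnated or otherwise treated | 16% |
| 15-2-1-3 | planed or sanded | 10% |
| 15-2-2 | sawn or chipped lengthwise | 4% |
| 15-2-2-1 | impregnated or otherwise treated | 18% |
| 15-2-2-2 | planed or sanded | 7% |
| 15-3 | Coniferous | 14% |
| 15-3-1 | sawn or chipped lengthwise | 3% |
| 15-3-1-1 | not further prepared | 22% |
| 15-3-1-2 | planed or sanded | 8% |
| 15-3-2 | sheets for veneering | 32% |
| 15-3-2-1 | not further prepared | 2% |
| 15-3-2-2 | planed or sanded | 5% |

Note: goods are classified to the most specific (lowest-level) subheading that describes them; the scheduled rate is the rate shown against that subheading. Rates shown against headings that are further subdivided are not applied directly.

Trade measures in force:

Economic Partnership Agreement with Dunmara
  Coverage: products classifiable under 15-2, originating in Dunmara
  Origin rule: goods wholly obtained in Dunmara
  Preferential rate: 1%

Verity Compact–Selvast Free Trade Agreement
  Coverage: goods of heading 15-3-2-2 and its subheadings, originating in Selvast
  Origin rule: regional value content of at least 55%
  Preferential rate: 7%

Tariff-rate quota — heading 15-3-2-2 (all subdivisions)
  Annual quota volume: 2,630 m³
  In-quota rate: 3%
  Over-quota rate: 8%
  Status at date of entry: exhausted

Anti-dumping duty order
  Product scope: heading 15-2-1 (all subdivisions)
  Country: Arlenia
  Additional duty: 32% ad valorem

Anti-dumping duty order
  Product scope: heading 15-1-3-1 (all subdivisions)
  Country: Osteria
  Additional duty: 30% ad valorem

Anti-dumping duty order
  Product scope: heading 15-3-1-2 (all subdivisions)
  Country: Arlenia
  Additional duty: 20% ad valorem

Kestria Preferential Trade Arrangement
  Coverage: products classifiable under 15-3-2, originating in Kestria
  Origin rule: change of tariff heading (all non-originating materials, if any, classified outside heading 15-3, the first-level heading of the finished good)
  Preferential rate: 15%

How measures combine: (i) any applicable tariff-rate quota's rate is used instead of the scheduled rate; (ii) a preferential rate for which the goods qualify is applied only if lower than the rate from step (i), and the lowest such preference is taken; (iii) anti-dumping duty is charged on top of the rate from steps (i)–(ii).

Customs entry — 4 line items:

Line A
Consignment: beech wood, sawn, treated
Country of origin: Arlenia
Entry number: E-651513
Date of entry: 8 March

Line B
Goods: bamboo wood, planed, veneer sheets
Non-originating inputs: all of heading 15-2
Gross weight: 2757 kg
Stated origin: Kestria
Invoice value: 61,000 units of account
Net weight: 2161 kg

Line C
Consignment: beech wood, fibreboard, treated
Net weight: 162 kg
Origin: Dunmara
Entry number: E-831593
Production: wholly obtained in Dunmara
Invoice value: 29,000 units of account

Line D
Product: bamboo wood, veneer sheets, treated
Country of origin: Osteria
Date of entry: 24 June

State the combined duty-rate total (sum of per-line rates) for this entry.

Line A: beech → 15-2; sawn → 15-2-2; treated → 15-2-2-1. Scheduled 18%. No special measure applies. → 18%.
Line B: bamboo → 15-1; veneer sheets → 15-1-2; planed → 15-1-2-2. Scheduled 13%. Kestria agreement on 15-3-2: 15-1-2-2 not covered. → 13%.
Line C: beech → 15-2; fibreboard → 15-2-1; treated → 15-2-1-2. Scheduled 16%. Dunmara agreement on 15-2: wholly obtained → 1% available; preferential 1%. → 1%.
Line D: bamboo → 15-1; veneer sheets → 15-1-2; treated → 15-1-2-1. Scheduled 3%. No special measure applies. → 3%.
Sum: 18% + 13% + 1% + 3% = 35%.

35%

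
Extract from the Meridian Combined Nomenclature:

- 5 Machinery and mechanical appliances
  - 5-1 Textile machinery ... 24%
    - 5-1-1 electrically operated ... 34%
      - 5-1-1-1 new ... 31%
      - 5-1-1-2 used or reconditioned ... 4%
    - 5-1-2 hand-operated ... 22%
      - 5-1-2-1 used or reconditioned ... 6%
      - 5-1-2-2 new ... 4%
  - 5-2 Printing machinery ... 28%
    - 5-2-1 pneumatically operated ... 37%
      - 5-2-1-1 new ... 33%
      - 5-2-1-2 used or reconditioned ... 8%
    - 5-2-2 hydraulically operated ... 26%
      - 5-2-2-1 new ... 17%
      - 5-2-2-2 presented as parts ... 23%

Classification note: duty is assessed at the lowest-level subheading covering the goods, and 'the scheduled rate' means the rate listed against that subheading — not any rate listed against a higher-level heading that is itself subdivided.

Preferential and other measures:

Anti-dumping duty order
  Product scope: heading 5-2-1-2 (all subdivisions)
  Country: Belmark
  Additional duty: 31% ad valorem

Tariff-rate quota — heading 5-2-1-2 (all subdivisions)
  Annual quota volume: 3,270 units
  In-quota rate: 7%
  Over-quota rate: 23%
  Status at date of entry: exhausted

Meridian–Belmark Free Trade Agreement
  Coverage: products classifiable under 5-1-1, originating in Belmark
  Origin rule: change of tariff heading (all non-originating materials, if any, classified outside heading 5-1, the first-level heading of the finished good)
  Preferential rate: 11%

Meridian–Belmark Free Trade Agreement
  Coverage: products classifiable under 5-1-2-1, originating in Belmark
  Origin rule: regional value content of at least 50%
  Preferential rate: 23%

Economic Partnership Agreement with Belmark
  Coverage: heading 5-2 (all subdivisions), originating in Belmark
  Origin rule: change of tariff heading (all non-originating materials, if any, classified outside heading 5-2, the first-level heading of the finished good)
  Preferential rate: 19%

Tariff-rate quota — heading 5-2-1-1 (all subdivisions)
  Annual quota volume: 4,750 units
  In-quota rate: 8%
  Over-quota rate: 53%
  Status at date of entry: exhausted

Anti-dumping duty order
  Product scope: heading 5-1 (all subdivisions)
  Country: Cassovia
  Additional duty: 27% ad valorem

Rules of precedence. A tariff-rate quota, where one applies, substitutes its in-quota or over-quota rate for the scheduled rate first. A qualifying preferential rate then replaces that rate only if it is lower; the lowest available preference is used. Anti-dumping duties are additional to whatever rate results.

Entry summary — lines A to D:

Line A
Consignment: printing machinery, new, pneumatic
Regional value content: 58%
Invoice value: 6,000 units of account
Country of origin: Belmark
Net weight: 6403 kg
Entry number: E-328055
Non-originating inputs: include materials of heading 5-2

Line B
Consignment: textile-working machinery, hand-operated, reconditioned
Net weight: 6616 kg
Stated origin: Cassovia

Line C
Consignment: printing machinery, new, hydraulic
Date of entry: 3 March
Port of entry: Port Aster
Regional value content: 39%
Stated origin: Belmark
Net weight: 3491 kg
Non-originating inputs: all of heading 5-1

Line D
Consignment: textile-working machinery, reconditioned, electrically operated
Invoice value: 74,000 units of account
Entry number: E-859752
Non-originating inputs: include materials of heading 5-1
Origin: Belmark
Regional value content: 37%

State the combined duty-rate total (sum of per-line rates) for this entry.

107%

Line A: printing → 5-2; pneumatic → 5-2-1; new → 5-2-1-1. Scheduled 33%. quota on 5-2-1-1 exhausted → over-quota 53%; Belmark agreement on 5-1-1: 5-2-1-1 not covered; Belmark agreement on 5-1-2-1: 5-2-1-1 not covered; Belmark agreement on 5-2: CTH not met. → 53%.
Line B: textile-working → 5-1; hand-operated → 5-1-2; reconditioned → 5-1-2-1. Scheduled 6%. anti-dumping (Cassovia, 5-1): +27%; total 6% + 27% = 33%. → 33%.
Line C: printing → 5-2; hydraulic → 5-2-2; new → 5-2-2-1. Scheduled 17%. Belmark agreement on 5-1-1: 5-2-2-1 not covered; Belmark agreement on 5-1-2-1: 5-2-2-1 not covered; Belmark agreement on 5-2: CTH met → 19% available; preference 19% not lower than 17% → no reduction. → 17%.
Line D: textile-working → 5-1; electrically operated → 5-1-1; reconditioned → 5-1-1-2. Scheduled 4%. Belmark agreement on 5-1-1: CTH not met; Belmark agreement on 5-1-2-1: 5-1-1-2 not covered; Belmark agreement on 5-2: 5-1-1-2 not covered. → 4%.
Sum: 53% + 33% + 17% + 4% = 107%.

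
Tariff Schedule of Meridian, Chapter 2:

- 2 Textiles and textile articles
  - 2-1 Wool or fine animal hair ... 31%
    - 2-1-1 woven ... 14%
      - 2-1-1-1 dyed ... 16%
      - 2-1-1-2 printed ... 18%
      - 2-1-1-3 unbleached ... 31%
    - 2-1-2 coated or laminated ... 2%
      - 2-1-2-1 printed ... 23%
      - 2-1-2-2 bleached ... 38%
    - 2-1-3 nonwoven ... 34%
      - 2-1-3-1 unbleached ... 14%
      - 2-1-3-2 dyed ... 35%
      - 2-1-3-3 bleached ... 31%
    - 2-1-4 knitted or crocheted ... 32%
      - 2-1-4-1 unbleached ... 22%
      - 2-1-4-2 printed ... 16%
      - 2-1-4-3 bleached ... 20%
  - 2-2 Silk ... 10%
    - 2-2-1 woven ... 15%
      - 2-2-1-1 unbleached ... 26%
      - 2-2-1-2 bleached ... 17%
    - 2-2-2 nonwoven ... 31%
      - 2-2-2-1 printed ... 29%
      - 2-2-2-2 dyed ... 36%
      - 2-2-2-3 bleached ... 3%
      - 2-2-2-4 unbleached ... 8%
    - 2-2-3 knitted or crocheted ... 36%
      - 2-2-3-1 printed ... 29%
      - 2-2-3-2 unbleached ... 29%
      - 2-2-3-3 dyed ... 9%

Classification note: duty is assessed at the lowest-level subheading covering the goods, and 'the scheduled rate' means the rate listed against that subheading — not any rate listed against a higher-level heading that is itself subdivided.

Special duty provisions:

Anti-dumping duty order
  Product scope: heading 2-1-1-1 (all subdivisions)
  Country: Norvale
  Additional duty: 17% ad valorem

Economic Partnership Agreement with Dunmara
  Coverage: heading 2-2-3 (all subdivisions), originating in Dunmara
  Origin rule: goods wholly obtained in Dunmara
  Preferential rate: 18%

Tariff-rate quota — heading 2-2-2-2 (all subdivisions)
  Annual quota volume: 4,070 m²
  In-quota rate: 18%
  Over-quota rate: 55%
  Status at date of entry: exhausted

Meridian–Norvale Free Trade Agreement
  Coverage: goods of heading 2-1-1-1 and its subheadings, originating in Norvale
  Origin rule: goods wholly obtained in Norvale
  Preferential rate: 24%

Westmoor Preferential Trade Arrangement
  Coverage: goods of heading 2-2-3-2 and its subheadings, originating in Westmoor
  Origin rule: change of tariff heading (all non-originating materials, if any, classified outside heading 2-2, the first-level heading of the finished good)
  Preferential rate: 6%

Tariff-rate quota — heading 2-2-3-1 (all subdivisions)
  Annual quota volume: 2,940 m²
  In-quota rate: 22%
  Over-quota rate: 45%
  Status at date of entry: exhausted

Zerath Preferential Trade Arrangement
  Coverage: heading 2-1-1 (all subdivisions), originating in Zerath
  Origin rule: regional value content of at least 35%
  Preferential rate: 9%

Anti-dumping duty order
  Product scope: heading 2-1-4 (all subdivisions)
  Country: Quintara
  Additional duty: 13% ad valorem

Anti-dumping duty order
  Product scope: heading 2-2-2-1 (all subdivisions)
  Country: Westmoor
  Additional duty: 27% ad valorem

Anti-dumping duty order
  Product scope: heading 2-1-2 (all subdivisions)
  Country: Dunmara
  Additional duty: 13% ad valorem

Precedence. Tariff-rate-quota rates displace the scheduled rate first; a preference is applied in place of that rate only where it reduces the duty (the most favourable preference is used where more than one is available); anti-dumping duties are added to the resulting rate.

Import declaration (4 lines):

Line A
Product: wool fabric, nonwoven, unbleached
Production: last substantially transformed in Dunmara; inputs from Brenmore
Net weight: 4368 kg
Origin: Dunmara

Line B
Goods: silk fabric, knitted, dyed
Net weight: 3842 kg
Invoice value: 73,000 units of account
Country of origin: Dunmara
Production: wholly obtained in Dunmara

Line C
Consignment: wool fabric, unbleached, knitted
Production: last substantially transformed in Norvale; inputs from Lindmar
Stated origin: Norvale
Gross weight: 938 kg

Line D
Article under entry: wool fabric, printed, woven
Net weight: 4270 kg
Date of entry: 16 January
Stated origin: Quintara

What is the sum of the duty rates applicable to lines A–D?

63%

Line A: wool → 2-1; nonwoven → 2-1-3; unbleached → 2-1-3-1. Scheduled 14%. Dunmara agreement on 2-2-3: 2-1-3-1 not covered. → 14%.
Line B: silk → 2-2; knitted → 2-2-3; dyed → 2-2-3-3. Scheduled 9%. Dunmara agreement on 2-2-3: wholly obtained → 18% available; preference 18% not lower than 9% → no reduction. → 9%.
Line C: wool → 2-1; knitted → 2-1-4; unbleached → 2-1-4-1. Scheduled 22%. Norvale agreement on 2-1-1-1: 2-1-4-1 not covered. → 22%.
Line D: wool → 2-1; woven → 2-1-1; printed → 2-1-1-2. Scheduled 18%. No special measure applies. → 18%.
Sum: 14% + 9% + 22% + 18% = 63%.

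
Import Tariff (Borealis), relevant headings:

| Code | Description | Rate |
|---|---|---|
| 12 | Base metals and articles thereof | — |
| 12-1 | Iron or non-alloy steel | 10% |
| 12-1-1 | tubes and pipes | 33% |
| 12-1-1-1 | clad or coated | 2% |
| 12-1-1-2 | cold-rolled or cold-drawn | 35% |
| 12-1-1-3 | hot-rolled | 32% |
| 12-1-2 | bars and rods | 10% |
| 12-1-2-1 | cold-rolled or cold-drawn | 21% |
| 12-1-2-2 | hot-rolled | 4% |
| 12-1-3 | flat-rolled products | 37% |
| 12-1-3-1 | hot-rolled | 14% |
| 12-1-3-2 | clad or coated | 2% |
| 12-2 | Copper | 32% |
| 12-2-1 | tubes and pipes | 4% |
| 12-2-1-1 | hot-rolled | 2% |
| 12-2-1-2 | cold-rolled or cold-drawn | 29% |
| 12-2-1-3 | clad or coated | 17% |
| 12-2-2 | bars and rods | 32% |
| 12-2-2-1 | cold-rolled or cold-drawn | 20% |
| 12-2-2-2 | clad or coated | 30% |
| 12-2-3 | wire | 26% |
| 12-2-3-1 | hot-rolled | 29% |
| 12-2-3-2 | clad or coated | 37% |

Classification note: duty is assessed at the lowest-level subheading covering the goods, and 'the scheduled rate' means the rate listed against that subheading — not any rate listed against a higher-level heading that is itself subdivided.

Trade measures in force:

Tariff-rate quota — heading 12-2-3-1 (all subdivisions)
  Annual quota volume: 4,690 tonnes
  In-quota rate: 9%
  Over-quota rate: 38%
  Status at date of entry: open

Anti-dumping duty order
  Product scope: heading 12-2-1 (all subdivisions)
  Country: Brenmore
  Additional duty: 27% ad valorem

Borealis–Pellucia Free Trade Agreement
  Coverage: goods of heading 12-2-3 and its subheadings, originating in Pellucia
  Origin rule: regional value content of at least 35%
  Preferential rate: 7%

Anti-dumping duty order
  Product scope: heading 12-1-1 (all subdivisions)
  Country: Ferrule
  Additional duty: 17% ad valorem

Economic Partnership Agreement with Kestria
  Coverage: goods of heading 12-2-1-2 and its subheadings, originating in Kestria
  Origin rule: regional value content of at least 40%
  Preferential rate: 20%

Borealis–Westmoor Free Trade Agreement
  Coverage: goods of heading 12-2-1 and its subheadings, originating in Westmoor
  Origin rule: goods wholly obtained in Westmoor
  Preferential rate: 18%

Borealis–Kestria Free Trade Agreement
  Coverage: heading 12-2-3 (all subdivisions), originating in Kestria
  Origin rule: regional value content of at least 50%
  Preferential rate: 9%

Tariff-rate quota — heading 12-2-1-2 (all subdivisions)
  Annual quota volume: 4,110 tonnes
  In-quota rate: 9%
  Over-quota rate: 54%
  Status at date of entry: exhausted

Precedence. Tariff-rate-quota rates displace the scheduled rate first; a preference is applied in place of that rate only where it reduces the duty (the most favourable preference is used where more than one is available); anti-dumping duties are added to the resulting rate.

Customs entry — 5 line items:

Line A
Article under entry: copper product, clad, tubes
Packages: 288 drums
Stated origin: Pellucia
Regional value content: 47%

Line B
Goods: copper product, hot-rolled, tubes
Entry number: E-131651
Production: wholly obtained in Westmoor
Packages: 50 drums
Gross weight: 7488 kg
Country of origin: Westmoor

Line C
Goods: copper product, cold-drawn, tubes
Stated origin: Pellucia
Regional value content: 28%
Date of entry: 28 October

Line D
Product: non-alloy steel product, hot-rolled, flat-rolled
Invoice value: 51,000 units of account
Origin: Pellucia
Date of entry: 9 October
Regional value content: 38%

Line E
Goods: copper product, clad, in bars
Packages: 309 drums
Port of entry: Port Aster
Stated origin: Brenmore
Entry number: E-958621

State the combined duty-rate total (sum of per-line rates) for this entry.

117%

Line A: copper → 12-2; tubes → 12-2-1; clad → 12-2-1-3. Scheduled 17%. Pellucia agreement on 12-2-3: 12-2-1-3 not covered. → 17%.
Line B: copper → 12-2; tubes → 12-2-1; hot-rolled → 12-2-1-1. Scheduled 2%. Westmoor agreement on 12-2-1: wholly obtained → 18% available; preference 18% not lower than 2% → no reduction. → 2%.
Line C: copper → 12-2; tubes → 12-2-1; cold-drawn → 12-2-1-2. Scheduled 29%. quota on 12-2-1-2 exhausted → over-quota 54%; Pellucia agreement on 12-2-3: 12-2-1-2 not covered. → 54%.
Line D: non-alloy steel → 12-1; flat-rolled → 12-1-3; hot-rolled → 12-1-3-1. Scheduled 14%. Pellucia agreement on 12-2-3: 12-1-3-1 not covered. → 14%.
Line E: copper → 12-2; in bars → 12-2-2; clad → 12-2-2-2. Scheduled 30%. No special measure applies. → 30%.
Sum: 17% + 2% + 54% + 14% + 30% = 117%.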